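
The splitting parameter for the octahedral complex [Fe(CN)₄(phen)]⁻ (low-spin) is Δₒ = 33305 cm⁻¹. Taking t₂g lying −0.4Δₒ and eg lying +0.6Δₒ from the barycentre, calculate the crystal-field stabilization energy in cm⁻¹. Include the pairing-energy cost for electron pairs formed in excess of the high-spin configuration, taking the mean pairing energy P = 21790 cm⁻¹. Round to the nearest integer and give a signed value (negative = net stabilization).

-23030

Ligand charges: 4×(-1) from CN⁻ and 1×(+0) from phen sum to -4; with overall charge -1, Fe is +3.
Fe³⁺: group 8, so d-count = 8 − 3 = 5.
The d⁵ electrons fill as t₂g⁵ eg⁰.
Orbital CFSE = 5(-0.4) + 0(0.6) = -2.0Δₒ = -2.0 × 33305 = -66610 cm⁻¹.
Pairing penalty: 2 pairs vs 0 in the high-spin reference → 2 extra × P = 43580 cm⁻¹.
Net CFSE = -66610 + 43580 = -23030 cm⁻¹.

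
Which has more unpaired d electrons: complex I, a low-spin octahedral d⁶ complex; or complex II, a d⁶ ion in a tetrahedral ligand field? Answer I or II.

I: t2g^6 e_g^0 → 0 unpaired.
II: With tetrahedral geometry the complex is necessarily high-spin; e³ t₂³ → 4 unpaired.
So II has more unpaired electrons.

II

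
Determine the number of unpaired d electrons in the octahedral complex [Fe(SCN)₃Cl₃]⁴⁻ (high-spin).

Ligand charges: 3×(-1) from SCN⁻ and 3×(-1) from Cl⁻ sum to -6; with overall charge -4, Fe is +2.
Fe is in group 8, so Fe²⁺ is d⁶ (8 − 2 = 6).
Configuration: t2g^4 e_g^2, giving 4 unpaired electrons.

4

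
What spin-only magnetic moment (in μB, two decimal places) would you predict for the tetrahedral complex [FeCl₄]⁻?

Each Cl⁻ contributes -1; 4 × (-1) = -4. With overall charge -1, Fe is in the +3 oxidation state.
Fe is in group 8, so Fe³⁺ is d⁵ (8 − 3 = 5).
Tetrahedral fields are weak (Δₜ ≈ 4/9 Δₒ), so electrons fill high-spin.
Configuration: e^2 t2^3 → 5 unpaired electrons.
μ(spin-only) = √[5(5+2)] = √35 ≈ 5.92 μB.

5.92 μB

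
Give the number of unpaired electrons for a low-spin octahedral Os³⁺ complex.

1

Os is in group 8, so Os³⁺ is d⁵ (8 − 3 = 5).
Configuration: t₂g⁵ eg⁰, giving 1 unpaired electron.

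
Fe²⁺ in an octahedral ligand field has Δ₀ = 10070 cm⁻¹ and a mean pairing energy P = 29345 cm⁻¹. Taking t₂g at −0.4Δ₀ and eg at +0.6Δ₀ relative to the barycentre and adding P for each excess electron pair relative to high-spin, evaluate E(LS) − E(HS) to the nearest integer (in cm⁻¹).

Fe²⁺: group 8, so d-count = 8 − 2 = 6.
In the high-spin limit (t₂g⁴ eg²) the orbital term is -0.4Δ₀ = -4028 cm⁻¹, with no excess pairing.
Low-spin t₂g⁶ eg⁰ gives -2.4Δ₀ = -24168 cm⁻¹, but forming 2 extra pairs costs 2P = 58690 cm⁻¹, so E(LS) = -24168 + 58690 = 34522 cm⁻¹.
E(LS) − E(HS) = 34522 − (-4028) = 38550 cm⁻¹.

38550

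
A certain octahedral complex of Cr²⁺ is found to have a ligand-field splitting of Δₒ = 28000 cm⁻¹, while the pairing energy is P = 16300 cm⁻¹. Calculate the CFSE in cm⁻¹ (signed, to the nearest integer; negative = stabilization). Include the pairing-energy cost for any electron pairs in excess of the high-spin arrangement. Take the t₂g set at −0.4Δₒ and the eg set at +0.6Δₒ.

-28500

Cr sits in group 6; removing 2 electrons leaves Cr²⁺ with 6 − 2 = 4 d electrons.
Δₒ > P, so pairing is preferred: the ground state is low-spin.
Configuration: t₂g⁴ eg⁰.
Orbital CFSE = -1.6Δₒ = -1.6 × 28000 = -44800 cm⁻¹.
Excess pairs vs high-spin: 1 − 0 = 1; pairing cost = +16300 cm⁻¹.
Net CFSE = -44800 + 16300 = -28500 cm⁻¹.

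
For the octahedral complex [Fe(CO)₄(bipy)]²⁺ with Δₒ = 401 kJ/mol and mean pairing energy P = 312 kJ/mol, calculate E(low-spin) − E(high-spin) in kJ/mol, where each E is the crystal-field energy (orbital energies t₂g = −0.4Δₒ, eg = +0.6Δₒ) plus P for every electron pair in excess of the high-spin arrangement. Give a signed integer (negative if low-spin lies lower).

-178

Ligand charges: 4×(+0) from CO and 1×(+0) from bipy sum to +0; with overall charge +2, Fe is +2.
Fe sits in group 8; removing 2 electrons leaves Fe²⁺ with 8 − 2 = 6 d electrons.
In the high-spin limit (t₂g⁴ eg²) the orbital term is -0.4Δₒ = -160 kJ/mol, with no excess pairing.
For low-spin the configuration is t₂g⁶ eg⁰: orbital energy -2.4 × 401 = -962 kJ/mol, and 2 additional pairs relative to high-spin add 624 kJ/mol, giving -338 kJ/mol.
Thus E(LS) − E(HS) = -178 kJ/mol.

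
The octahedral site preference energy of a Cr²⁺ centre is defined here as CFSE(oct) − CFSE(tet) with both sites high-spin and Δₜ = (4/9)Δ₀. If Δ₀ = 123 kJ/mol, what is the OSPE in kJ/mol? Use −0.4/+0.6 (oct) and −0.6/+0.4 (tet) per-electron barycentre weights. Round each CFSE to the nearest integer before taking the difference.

Cr is in group 6, so Cr²⁺ is d⁴ (6 − 2 = 4).
Octahedral (high-spin): t₂g³ eg¹, CFSE = 3(−0.4) + 1(+0.6) = -0.6Δ₀ = -0.6 × 123 = -74 kJ/mol.
In a tetrahedral site the filling is e² t₂²: CFSE(tet) = -0.4Δₜ = -0.4 × (4/9)(123) = -22 kJ/mol.
Subtracting, OSPE = -74 − (-22) = -52 kJ/mol.

-52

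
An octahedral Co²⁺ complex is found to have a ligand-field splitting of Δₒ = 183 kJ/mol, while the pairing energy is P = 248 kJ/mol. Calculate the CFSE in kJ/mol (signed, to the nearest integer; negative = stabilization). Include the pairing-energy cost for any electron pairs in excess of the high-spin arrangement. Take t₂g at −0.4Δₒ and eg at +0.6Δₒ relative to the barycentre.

-146

Co sits in group 9; removing 2 electrons leaves Co²⁺ with 9 − 2 = 7 d electrons.
Δₒ < P, so pairing is avoided: the ground state is high-spin.
That gives t₂g⁵ eg².
Orbital CFSE = -0.8Δₒ = -0.8 × 183 = -146 kJ/mol.
High-spin has no excess pairs, so no pairing correction applies.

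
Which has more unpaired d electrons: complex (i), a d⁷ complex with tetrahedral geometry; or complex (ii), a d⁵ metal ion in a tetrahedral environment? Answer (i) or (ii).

(i): With tetrahedral geometry the complex is necessarily high-spin; e^4 t2^3 → 3 unpaired.
(ii): Tetrahedral fields are weak (Δₜ ≈ 4/9 Δₒ), so electrons fill high-spin; e² t₂³ → 5 unpaired.
So (ii) has more unpaired electrons.

(ii)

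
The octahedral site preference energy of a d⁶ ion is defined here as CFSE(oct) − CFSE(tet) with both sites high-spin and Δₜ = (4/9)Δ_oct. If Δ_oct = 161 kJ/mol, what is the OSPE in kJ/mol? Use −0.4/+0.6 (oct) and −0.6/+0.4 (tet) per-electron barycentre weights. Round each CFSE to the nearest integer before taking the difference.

In an octahedral site d⁶ (HS) is t₂g⁴ eg², giving CFSE(oct) = -0.4Δ_oct = -64 kJ/mol.
Tetrahedral e³ t₂³ gives -0.6Δₜ = -0.6 × (4/9) × 161 = -43 kJ/mol.
OSPE = CFSE(oct) − CFSE(tet) = -64 − (-43) = -21 kJ/mol.

-21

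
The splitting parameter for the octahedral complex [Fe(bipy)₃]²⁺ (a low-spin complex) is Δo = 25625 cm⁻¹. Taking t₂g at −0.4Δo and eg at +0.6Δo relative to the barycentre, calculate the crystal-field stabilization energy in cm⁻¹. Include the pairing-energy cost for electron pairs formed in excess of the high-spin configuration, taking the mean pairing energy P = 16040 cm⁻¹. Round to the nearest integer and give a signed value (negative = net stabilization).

bipy is neutral, so the +2 overall charge sits on Fe: oxidation state +2.
Fe is in group 8, so Fe²⁺ is d⁶ (8 − 2 = 6).
Electron filling gives t₂g⁶ eg⁰.
Orbital CFSE = 6(-0.4) + 0(0.6) = -2.4Δo = -2.4 × 25625 = -61500 cm⁻¹.
Relative to high-spin t₂g⁴ eg² (1 paired), the low-spin configuration has 2 additional pairs, contributing +2 × 16040 = +32080 cm⁻¹.
Combining: -61500 + 32080 = -29420 cm⁻¹.

-29420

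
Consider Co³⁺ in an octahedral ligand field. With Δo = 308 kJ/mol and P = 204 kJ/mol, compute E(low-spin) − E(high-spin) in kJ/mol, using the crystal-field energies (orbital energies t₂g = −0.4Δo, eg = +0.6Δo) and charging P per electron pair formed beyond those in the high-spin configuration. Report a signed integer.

Co³⁺: group 9, so d-count = 9 − 3 = 6.
In the high-spin limit (t₂g⁴ eg²) the orbital term is -0.4Δo = -123 kJ/mol, with no excess pairing.
Low-spin: t₂g⁶ eg⁰, orbital CFSE = -2.4Δo = -739 kJ/mol; plus 2 excess pairs × P = +408 kJ/mol; total -331 kJ/mol.
The difference is -331 − (-123) = -208 kJ/mol, so low-spin lies lower.

-208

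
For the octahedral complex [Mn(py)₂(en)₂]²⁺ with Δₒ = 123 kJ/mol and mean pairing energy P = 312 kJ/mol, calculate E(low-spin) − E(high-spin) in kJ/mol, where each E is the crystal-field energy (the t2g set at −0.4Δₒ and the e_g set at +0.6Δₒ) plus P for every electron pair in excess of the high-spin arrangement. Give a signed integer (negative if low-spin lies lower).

Ligand charges: 2×(+0) from py and 2×(+0) from en sum to +0; with overall charge +2, Mn is +2.
Mn is in group 7, so Mn²⁺ is d⁵ (7 − 2 = 5).
High-spin d⁵ fills as t2g^3 e_g^2 with CFSE 3(−0.4) + 2(+0.6) = 0.0Δₒ = 0 kJ/mol.
For low-spin the configuration is t2g^5 e_g^0: orbital energy -2.0 × 123 = -246 kJ/mol, and 2 additional pairs relative to high-spin add 624 kJ/mol, giving 378 kJ/mol.
The difference is 378 − (0) = 378 kJ/mol, so high-spin lies lower.

378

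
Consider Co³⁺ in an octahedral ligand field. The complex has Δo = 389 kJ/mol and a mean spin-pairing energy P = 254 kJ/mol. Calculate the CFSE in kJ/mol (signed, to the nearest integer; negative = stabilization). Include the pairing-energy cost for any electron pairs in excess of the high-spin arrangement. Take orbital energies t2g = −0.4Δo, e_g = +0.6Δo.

-426

Group 9 minus oxidation state +3 gives a d⁶ configuration for Co³⁺.
Here Δo > P (389 > 254), so the low-spin state is favoured.
Configuration: t2g^6 e_g^0.
Orbital CFSE = -2.4Δo = -2.4 × 389 = -934 kJ/mol.
Excess pairs vs high-spin: 3 − 1 = 2; pairing cost = +508 kJ/mol.
Net CFSE = -934 + 508 = -426 kJ/mol.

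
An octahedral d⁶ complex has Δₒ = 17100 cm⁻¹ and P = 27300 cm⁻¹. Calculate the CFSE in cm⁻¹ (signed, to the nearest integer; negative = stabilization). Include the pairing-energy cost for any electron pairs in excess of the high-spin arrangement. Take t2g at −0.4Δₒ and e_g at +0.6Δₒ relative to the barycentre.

Δₒ < P, so pairing is avoided: the ground state is high-spin.
Filling d⁶ accordingly: t2g^4 e_g^2.
Orbital CFSE = -0.4Δₒ = -0.4 × 17100 = -6840 cm⁻¹.
High-spin has no excess pairs, so no pairing correction applies.

-6840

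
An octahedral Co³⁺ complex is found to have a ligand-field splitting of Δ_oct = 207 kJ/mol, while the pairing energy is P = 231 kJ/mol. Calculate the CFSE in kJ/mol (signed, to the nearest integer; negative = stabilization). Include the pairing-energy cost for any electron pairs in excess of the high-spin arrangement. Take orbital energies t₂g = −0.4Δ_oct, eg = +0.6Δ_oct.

-83

Co is in group 9, so Co³⁺ is d⁶ (9 − 3 = 6).
Δ_oct < P, so pairing is avoided: the ground state is high-spin.
Filling d⁶ accordingly: t₂g⁴ eg².
Orbital CFSE = -0.4Δ_oct = -0.4 × 207 = -83 kJ/mol.
High-spin has no excess pairs, so no pairing correction applies.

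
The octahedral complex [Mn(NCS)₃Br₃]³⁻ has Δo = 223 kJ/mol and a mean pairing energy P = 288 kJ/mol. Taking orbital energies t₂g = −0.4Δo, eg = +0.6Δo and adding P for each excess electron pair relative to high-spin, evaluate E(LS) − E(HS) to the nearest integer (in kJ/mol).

65

Ligand charges: 3×(-1) from NCS⁻ and 3×(-1) from Br⁻ sum to -6; with overall charge -3, Mn is +3.
Mn is in group 7, so Mn³⁺ is d⁴ (7 − 3 = 4).
High-spin: t₂g³ eg¹, CFSE = -0.6Δo = -134 kJ/mol.
Low-spin t₂g⁴ eg⁰ gives -1.6Δo = -357 kJ/mol, but forming 1 extra pair costs 1P = 288 kJ/mol, so E(LS) = -357 + 288 = -69 kJ/mol.
The difference is -69 − (-134) = 65 kJ/mol, so high-spin lies lower.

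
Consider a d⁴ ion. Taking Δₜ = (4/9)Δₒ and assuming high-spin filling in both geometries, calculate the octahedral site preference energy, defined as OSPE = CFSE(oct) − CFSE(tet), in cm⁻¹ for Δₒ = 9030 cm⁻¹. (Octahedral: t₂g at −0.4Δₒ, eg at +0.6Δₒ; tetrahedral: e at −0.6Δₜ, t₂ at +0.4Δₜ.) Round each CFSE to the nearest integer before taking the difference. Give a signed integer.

Octahedral (high-spin): t2g^3 e_g^1, CFSE = 3(−0.4) + 1(+0.6) = -0.6Δₒ = -0.6 × 9030 = -5418 cm⁻¹.
In a tetrahedral site the filling is e^2 t2^2: CFSE(tet) = -0.4Δₜ = -0.4 × (4/9)(9030) = -1605 cm⁻¹.
Subtracting, OSPE = -5418 − (-1605) = -3813 cm⁻¹.

-3813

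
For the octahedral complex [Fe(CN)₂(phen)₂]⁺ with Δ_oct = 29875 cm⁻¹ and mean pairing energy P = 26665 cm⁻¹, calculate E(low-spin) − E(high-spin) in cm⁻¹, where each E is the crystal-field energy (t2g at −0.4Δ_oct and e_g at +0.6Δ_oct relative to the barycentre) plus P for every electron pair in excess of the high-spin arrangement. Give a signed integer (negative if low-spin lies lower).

Ligand charges: 2×(-1) from CN⁻ and 2×(+0) from phen sum to -2; with overall charge +1, Fe is +3.
Fe is in group 8, so Fe³⁺ is d⁵ (8 − 3 = 5).
High-spin d⁵ fills as t2g^3 e_g^2 with CFSE 3(−0.4) + 2(+0.6) = 0.0Δ_oct = 0 cm⁻¹.
Low-spin t2g^5 e_g^0 gives -2.0Δ_oct = -59750 cm⁻¹, but forming 2 extra pairs costs 2P = 53330 cm⁻¹, so E(LS) = -59750 + 53330 = -6420 cm⁻¹.
E(LS) − E(HS) = -6420 − (0) = -6420 cm⁻¹.

-6420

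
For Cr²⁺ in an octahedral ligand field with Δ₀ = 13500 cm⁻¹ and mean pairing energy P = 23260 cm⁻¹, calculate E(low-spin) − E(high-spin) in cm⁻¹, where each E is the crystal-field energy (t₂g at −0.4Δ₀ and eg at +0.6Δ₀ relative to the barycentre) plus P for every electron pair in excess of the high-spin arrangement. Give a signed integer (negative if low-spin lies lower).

9760

Cr²⁺: group 6, so d-count = 6 − 2 = 4.
High-spin: t₂g³ eg¹, CFSE = -0.6Δ₀ = -8100 cm⁻¹.
For low-spin the configuration is t₂g⁴ eg⁰: orbital energy -1.6 × 13500 = -21600 cm⁻¹, and 1 additional pair relative to high-spin adds 23260 cm⁻¹, giving 1660 cm⁻¹.
E(LS) − E(HS) = 1660 − (-8100) = 9760 cm⁻¹.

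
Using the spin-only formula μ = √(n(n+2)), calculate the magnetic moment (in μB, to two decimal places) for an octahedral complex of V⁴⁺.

1.73 μB

V is in group 5, so V⁴⁺ is d¹ (5 − 4 = 1).
Configuration: t2g^1 e_g^0 → 1 unpaired electron.
μ(spin-only) = √[1(1+2)] = √3 ≈ 1.73 μB.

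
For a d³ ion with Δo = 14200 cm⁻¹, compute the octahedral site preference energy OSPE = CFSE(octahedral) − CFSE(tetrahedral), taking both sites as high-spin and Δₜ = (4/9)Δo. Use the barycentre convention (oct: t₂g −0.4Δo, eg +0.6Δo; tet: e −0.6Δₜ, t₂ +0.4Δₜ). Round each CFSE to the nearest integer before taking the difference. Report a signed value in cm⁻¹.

Octahedral (high-spin): t2g^3 e_g^0, CFSE = 3(−0.4) + 0(+0.6) = -1.2Δo = -1.2 × 14200 = -17040 cm⁻¹.
Tetrahedral e^2 t2^1 gives -0.8Δₜ = -0.8 × (4/9) × 14200 = -5049 cm⁻¹.
OSPE = CFSE(oct) − CFSE(tet) = -17040 − (-5049) = -11991 cm⁻¹.

-11991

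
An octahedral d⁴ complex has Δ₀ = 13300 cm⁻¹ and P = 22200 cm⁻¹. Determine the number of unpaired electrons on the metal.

Δ₀ < P, so pairing is avoided: the ground state is high-spin.
Configuration: t₂g³ eg¹.
Unpaired electrons: 4.

4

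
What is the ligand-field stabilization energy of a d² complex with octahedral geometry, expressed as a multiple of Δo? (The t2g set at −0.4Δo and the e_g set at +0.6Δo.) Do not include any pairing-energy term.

-0.8 Δo

For octahedral d² the high- and low-spin configurations coincide.
Configuration: t2g^2 e_g^0.
CFSE = 2(-0.4Δo) + 0(0.6Δo) = -0.8Δo + 0.0Δo = -0.8Δo.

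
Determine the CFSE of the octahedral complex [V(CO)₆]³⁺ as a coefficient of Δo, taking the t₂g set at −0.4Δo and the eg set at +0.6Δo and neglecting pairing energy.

CO is neutral, so the +3 overall charge sits on V: oxidation state +3.
V is in group 5, so V³⁺ is d² (5 − 3 = 2).
For octahedral d² the high- and low-spin configurations coincide.
Configuration: t₂g² eg⁰.
CFSE = 2(-0.4Δo) + 0(0.6Δo) = -0.8Δo + 0.0Δo = -0.8Δo.

-0.8 Δo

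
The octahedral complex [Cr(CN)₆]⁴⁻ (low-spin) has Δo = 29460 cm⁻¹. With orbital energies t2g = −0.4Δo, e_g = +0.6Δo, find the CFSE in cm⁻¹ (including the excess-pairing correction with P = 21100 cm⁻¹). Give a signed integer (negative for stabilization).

-26036

Each CN⁻ contributes -1; 6 × (-1) = -6. With overall charge -4, Cr is in the +2 oxidation state.
Cr²⁺: group 6, so d-count = 6 − 2 = 4.
Electron filling gives t2g^4 e_g^0.
CFSE(orbital) = 4×(-0.4Δo) + 0×(0.6Δo) = -1.6Δo; with Δo = 29460 cm⁻¹ that is -47136 cm⁻¹.
High-spin d⁴ would be t2g^3 e_g^1 with 0 pairs; low-spin has 1, so 1 excess pair costs +1P = +21100 cm⁻¹.
Net CFSE = -47136 + 21100 = -26036 cm⁻¹.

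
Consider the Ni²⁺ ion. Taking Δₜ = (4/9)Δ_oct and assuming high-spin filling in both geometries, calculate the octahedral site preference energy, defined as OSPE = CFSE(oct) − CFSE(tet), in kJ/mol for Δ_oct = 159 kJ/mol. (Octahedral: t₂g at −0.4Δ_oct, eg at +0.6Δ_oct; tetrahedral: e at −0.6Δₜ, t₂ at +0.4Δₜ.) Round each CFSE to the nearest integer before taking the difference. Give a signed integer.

-134

Group 10 minus oxidation state +2 gives a d⁸ configuration for Ni²⁺.
In an octahedral site d⁸ (HS) is t₂g⁶ eg², giving CFSE(oct) = -1.2Δ_oct = -191 kJ/mol.
Tetrahedral: e⁴ t₂⁴, CFSE = 4(−0.6) + 4(+0.4) = -0.8Δₜ = -0.8 × (4/9) × 159 = -57 kJ/mol.
OSPE = CFSE(oct) − CFSE(tet) = -191 − (-57) = -134 kJ/mol.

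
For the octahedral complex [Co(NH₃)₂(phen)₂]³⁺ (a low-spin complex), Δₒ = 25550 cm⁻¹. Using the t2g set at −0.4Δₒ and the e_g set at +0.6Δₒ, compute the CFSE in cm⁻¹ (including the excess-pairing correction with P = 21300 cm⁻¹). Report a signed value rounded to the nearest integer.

Ligand charges: 2×(+0) from NH₃ and 2×(+0) from phen sum to +0; with overall charge +3, Co is +3.
Co is in group 9, so Co³⁺ is d⁶ (9 − 3 = 6).
Electron filling gives t2g^6 e_g^0.
CFSE(orbital) = 6×(-0.4Δₒ) + 0×(0.6Δₒ) = -2.4Δₒ; with Δₒ = 25550 cm⁻¹ that is -61320 cm⁻¹.
Relative to high-spin t2g^4 e_g^2 (1 paired), the low-spin configuration has 2 additional pairs, contributing +2 × 21300 = +42600 cm⁻¹.
Overall CFSE = -61320 + 42600 = -18720 cm⁻¹.

-18720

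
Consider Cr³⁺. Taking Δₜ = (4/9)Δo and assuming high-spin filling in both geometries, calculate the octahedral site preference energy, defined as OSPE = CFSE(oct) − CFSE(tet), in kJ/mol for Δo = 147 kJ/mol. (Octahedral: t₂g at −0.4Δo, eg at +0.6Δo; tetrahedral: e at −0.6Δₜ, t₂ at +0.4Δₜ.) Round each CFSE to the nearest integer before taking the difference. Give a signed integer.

-124

Cr³⁺: group 6, so d-count = 6 − 3 = 3.
Octahedral high-spin t₂g³ eg⁰: CFSE = -1.2 × 147 = -176 kJ/mol.
In a tetrahedral site the filling is e² t₂¹: CFSE(tet) = -0.8Δₜ = -0.8 × (4/9)(147) = -52 kJ/mol.
OSPE = -176 − (-52) = -124 kJ/mol.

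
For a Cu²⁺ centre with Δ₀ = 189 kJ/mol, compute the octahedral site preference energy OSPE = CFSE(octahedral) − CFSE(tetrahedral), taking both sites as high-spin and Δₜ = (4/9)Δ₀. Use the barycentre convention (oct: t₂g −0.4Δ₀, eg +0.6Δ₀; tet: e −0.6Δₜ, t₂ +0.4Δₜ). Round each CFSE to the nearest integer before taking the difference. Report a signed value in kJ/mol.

Cu is in group 11, so Cu²⁺ is d⁹ (11 − 2 = 9).
Octahedral (high-spin): t2g^6 e_g^3, CFSE = 6(−0.4) + 3(+0.6) = -0.6Δ₀ = -0.6 × 189 = -113 kJ/mol.
Tetrahedral e^4 t2^5 gives -0.4Δₜ = -0.4 × (4/9) × 189 = -34 kJ/mol.
OSPE = CFSE(oct) − CFSE(tet) = -113 − (-34) = -79 kJ/mol.

-79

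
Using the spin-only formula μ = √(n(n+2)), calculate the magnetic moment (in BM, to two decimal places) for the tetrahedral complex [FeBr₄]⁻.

5.92 BM

Each Br⁻ contributes -1; 4 × (-1) = -4. With overall charge -1, Fe is in the +3 oxidation state.
Fe sits in group 8; removing 3 electrons leaves Fe³⁺ with 8 − 3 = 5 d electrons.
With tetrahedral geometry the complex is necessarily high-spin.
Configuration: e^2 t2^3 → 5 unpaired electrons.
μ(spin-only) = √[5(5+2)] = √35 ≈ 5.92 BM.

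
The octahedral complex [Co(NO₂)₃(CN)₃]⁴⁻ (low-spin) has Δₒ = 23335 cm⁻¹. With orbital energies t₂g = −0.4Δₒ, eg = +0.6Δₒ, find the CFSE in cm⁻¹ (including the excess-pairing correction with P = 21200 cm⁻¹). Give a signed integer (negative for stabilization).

Ligand charges: 3×(-1) from NO₂⁻ and 3×(-1) from CN⁻ sum to -6; with overall charge -4, Co is +2.
Group 9 minus oxidation state +2 gives a d⁷ configuration for Co²⁺.
Electron filling gives t₂g⁶ eg¹.
CFSE(orbital) = 6×(-0.4Δₒ) + 1×(0.6Δₒ) = -1.8Δₒ; with Δₒ = 23335 cm⁻¹ that is -42003 cm⁻¹.
Relative to high-spin t₂g⁵ eg² (2 paired), the low-spin configuration has 1 additional pair, contributing +1 × 21200 = +21200 cm⁻¹.
Combining: -42003 + 21200 = -20803 cm⁻¹.

-20803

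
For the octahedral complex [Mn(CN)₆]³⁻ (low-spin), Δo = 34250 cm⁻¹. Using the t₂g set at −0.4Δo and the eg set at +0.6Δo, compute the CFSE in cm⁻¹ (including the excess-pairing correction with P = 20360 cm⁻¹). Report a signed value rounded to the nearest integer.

Each CN⁻ contributes -1; 6 × (-1) = -6. With overall charge -3, Mn is in the +3 oxidation state.
Mn sits in group 7; removing 3 electrons leaves Mn³⁺ with 7 − 3 = 4 d electrons.
Electron filling gives t₂g⁴ eg⁰.
CFSE(orbital) = 4×(-0.4Δo) + 0×(0.6Δo) = -1.6Δo; with Δo = 34250 cm⁻¹ that is -54800 cm⁻¹.
High-spin d⁴ would be t₂g³ eg¹ with 0 pairs; low-spin has 1, so 1 excess pair costs +1P = +20360 cm⁻¹.
Overall CFSE = -54800 + 20360 = -34440 cm⁻¹.

-34440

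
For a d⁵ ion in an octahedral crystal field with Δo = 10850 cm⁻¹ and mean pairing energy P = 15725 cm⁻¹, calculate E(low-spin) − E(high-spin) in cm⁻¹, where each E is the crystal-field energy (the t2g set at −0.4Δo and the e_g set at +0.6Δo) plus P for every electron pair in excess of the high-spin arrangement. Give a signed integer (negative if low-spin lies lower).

In the high-spin limit (t2g^3 e_g^2) the orbital term is 0.0Δo = 0 cm⁻¹, with no excess pairing.
For low-spin the configuration is t2g^5 e_g^0: orbital energy -2.0 × 10850 = -21700 cm⁻¹, and 2 additional pairs relative to high-spin add 31450 cm⁻¹, giving 9750 cm⁻¹.
Thus E(LS) − E(HS) = 9750 cm⁻¹.

9750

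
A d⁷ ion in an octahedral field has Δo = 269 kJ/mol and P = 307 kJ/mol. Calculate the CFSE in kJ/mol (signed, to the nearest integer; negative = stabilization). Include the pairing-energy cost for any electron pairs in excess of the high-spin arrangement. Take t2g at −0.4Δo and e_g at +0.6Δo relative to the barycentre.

-215

Here Δo < P (269 < 307), so the high-spin state is favoured.
That gives t2g^5 e_g^2.
Orbital CFSE = -0.8Δo = -0.8 × 269 = -215 kJ/mol.
High-spin has no excess pairs, so no pairing correction applies.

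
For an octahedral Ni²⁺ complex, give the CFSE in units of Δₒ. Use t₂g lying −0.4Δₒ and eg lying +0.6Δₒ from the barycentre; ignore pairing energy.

Ni is in group 10, so Ni²⁺ is d⁸ (10 − 2 = 8).
For octahedral d⁸ the high- and low-spin configurations coincide.
Configuration: t₂g⁶ eg².
CFSE = 6(-0.4Δₒ) + 2(0.6Δₒ) = -2.4Δₒ + 1.2Δₒ = -1.2Δₒ.

-1.2 Δₒ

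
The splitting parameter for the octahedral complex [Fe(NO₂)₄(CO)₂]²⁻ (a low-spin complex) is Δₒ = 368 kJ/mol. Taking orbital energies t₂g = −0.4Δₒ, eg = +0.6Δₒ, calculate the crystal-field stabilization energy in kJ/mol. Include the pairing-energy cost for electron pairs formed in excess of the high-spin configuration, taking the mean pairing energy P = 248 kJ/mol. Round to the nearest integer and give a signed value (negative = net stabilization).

Ligand charges: 4×(-1) from NO₂⁻ and 2×(+0) from CO sum to -4; with overall charge -2, Fe is +2.
Fe is in group 8, so Fe²⁺ is d⁶ (8 − 2 = 6).
The d⁶ electrons fill as t₂g⁶ eg⁰.
The orbital stabilization is -2.4Δₒ = -2.4 × 368 = -883 kJ/mol.
High-spin d⁶ would be t₂g⁴ eg² with 1 pair; low-spin has 3, so 2 excess pairs cost +2P = +496 kJ/mol.
Overall CFSE = -883 + 496 = -387 kJ/mol.

-387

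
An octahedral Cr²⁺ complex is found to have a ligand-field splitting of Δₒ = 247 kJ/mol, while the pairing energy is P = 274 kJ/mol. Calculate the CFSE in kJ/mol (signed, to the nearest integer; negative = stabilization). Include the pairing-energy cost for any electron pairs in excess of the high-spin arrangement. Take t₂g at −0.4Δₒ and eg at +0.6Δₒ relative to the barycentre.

-148

Cr is in group 6, so Cr²⁺ is d⁴ (6 − 2 = 4).
With Δₒ < P the complex is high-spin.
Configuration: t₂g³ eg¹.
Orbital CFSE = -0.6Δₒ = -0.6 × 247 = -148 kJ/mol.
High-spin has no excess pairs, so no pairing correction applies.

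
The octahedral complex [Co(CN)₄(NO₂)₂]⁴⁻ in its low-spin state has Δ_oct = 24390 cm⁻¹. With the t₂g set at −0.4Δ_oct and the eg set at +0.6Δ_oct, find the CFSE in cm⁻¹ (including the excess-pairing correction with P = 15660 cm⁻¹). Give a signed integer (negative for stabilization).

Ligand charges: 4×(-1) from CN⁻ and 2×(-1) from NO₂⁻ sum to -6; with overall charge -4, Co is +2.
Group 9 minus oxidation state +2 gives a d⁷ configuration for Co²⁺.
The d⁷ electrons fill as t₂g⁶ eg¹.
CFSE(orbital) = 6×(-0.4Δ_oct) + 1×(0.6Δ_oct) = -1.8Δ_oct; with Δ_oct = 24390 cm⁻¹ that is -43902 cm⁻¹.
High-spin d⁷ would be t₂g⁵ eg² with 2 pairs; low-spin has 3, so 1 excess pair costs +1P = +15660 cm⁻¹.
Combining: -43902 + 15660 = -28242 cm⁻¹.

-28242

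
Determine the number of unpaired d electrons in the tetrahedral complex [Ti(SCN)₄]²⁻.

2

Each SCN⁻ contributes -1; 4 × (-1) = -4. With overall charge -2, Ti is in the +2 oxidation state.
Group 4 minus oxidation state +2 gives a d² configuration for Ti²⁺.
Tetrahedral fields are weak (Δₜ ≈ 4/9 Δₒ), so electrons fill high-spin.
Configuration: e² t₂⁰, giving 2 unpaired electrons.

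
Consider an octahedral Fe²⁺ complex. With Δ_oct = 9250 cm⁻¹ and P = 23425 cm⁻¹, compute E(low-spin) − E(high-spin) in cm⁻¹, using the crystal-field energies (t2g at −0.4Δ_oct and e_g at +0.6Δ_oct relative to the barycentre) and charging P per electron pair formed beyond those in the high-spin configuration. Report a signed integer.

Fe sits in group 8; removing 2 electrons leaves Fe²⁺ with 8 − 2 = 6 d electrons.
High-spin: t2g^4 e_g^2, CFSE = -0.4Δ_oct = -3700 cm⁻¹.
Low-spin: t2g^6 e_g^0, orbital CFSE = -2.4Δ_oct = -22200 cm⁻¹; plus 2 excess pairs × P = +46850 cm⁻¹; total 24650 cm⁻¹.
The difference is 24650 − (-3700) = 28350 cm⁻¹, so high-spin lies lower.

28350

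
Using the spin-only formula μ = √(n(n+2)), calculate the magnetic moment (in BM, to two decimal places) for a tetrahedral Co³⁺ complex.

4.90 BM

Co is in group 9, so Co³⁺ is d⁶ (9 − 3 = 6).
With tetrahedral geometry the complex is necessarily high-spin.
Configuration: e³ t₂³ → 4 unpaired electrons.
μ(spin-only) = √[4(4+2)] = √24 ≈ 4.90 BM.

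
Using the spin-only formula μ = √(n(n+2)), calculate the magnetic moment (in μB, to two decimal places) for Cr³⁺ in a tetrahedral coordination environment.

Cr is in group 6, so Cr³⁺ is d³ (6 − 3 = 3).
With tetrahedral geometry the complex is necessarily high-spin.
Configuration: e² t₂¹ → 3 unpaired electrons.
μ(spin-only) = √[3(3+2)] = √15 ≈ 3.87 μB.

3.87 μB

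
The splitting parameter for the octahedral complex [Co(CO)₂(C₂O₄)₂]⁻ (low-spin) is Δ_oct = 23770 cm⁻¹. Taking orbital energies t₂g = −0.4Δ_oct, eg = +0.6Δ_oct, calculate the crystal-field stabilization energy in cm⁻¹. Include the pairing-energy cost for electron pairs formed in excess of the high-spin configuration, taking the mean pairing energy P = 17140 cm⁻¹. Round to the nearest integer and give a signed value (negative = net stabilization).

Ligand charges: 2×(+0) from CO and 2×(-2) from C₂O₄²⁻ sum to -4; with overall charge -1, Co is +3.
Co sits in group 9; removing 3 electrons leaves Co³⁺ with 9 − 3 = 6 d electrons.
The d⁶ electrons fill as t₂g⁶ eg⁰.
The orbital stabilization is -2.4Δ_oct = -2.4 × 23770 = -57048 cm⁻¹.
Pairing penalty: 3 pairs vs 1 in the high-spin reference → 2 extra × P = 34280 cm⁻¹.
Combining: -57048 + 34280 = -22768 cm⁻¹.

-22768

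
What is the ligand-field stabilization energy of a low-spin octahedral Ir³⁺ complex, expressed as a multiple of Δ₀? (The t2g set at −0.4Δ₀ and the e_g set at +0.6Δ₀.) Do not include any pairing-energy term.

-2.4 Δ₀

Ir is in group 9, so Ir³⁺ is d⁶ (9 − 3 = 6).
Configuration: t2g^6 e_g^0.
CFSE = 6(-0.4Δ₀) + 0(0.6Δ₀) = -2.4Δ₀ + 0.0Δ₀ = -2.4Δ₀.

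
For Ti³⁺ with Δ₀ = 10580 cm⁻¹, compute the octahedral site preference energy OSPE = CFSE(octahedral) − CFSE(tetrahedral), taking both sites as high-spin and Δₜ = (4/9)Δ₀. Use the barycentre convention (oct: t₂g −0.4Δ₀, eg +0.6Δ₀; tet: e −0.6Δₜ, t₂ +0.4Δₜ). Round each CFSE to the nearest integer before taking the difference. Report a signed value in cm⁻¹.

Ti sits in group 4; removing 3 electrons leaves Ti³⁺ with 4 − 3 = 1 d electrons.
Octahedral (high-spin): t₂g¹ eg⁰, CFSE = 1(−0.4) + 0(+0.6) = -0.4Δ₀ = -0.4 × 10580 = -4232 cm⁻¹.
Tetrahedral e¹ t₂⁰ gives -0.6Δₜ = -0.6 × (4/9) × 10580 = -2821 cm⁻¹.
OSPE = CFSE(oct) − CFSE(tet) = -4232 − (-2821) = -1411 cm⁻¹.

-1411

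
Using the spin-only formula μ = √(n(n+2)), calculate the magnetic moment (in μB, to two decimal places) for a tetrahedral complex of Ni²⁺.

2.83 μB

Ni is in group 10, so Ni²⁺ is d⁸ (10 − 2 = 8).
With tetrahedral geometry the complex is necessarily high-spin.
Configuration: e^4 t2^4 → 2 unpaired electrons.
μ(spin-only) = √[2(2+2)] = √8 ≈ 2.83 μB.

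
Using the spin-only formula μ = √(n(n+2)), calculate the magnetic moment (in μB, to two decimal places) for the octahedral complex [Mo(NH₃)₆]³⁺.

NH₃ is neutral, so the +3 overall charge sits on Mo: oxidation state +3.
Mo sits in group 6; removing 3 electrons leaves Mo³⁺ with 6 − 3 = 3 d electrons.
Configuration: t₂g³ eg⁰ → 3 unpaired electrons.
μ(spin-only) = √[3(3+2)] = √15 ≈ 3.87 μB.

3.87 μB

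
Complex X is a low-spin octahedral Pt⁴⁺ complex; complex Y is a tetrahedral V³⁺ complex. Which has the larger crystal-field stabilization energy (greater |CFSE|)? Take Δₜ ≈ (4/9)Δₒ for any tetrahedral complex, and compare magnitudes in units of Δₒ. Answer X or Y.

X

X: Pt is in group 10, so Pt⁴⁺ is d⁶ (10 − 4 = 6); t₂g⁶ eg⁰, CFSE = -2.4Δₒ.
Y: V³⁺: group 5, so d-count = 5 − 3 = 2; With tetrahedral geometry the complex is necessarily high-spin; e² t₂⁰, CFSE = -1.2Δₜ ≈ -0.53Δₒ.
So X has the larger |CFSE|.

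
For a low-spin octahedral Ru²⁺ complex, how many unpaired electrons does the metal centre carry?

Ru sits in group 8; removing 2 electrons leaves Ru²⁺ with 8 − 2 = 6 d electrons.
Configuration: t₂g⁶ eg⁰, giving 0 unpaired electrons.

0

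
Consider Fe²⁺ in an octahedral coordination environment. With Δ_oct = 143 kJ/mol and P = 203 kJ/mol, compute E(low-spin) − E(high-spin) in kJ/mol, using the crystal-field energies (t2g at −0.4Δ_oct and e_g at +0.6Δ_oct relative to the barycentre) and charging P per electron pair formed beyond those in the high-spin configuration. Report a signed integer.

Fe is in group 8, so Fe²⁺ is d⁶ (8 − 2 = 6).
High-spin d⁶ fills as t2g^4 e_g^2 with CFSE 4(−0.4) + 2(+0.6) = -0.4Δ_oct = -57 kJ/mol.
Low-spin t2g^6 e_g^0 gives -2.4Δ_oct = -343 kJ/mol, but forming 2 extra pairs costs 2P = 406 kJ/mol, so E(LS) = -343 + 406 = 63 kJ/mol.
The difference is 63 − (-57) = 120 kJ/mol, so high-spin lies lower.

120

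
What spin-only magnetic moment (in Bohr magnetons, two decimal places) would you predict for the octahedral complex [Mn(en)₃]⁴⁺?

en is neutral, so the +4 overall charge sits on Mn: oxidation state +4.
Mn is in group 7, so Mn⁴⁺ is d³ (7 − 4 = 3).
For octahedral d³ the high- and low-spin configurations coincide.
Configuration: t₂g³ eg⁰ → 3 unpaired electrons.
μ(spin-only) = √[3(3+2)] = √15 ≈ 3.87 Bohr magnetons.

3.87 Bohr magnetons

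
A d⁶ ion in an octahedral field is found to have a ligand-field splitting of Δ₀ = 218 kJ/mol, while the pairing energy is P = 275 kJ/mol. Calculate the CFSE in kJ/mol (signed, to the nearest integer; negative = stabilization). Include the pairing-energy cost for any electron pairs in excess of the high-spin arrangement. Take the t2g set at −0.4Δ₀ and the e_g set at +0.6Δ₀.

-87

With Δ₀ < P the complex is high-spin.
Filling d⁶ accordingly: t2g^4 e_g^2.
Orbital CFSE = -0.4Δ₀ = -0.4 × 218 = -87 kJ/mol.
High-spin has no excess pairs, so no pairing correction applies.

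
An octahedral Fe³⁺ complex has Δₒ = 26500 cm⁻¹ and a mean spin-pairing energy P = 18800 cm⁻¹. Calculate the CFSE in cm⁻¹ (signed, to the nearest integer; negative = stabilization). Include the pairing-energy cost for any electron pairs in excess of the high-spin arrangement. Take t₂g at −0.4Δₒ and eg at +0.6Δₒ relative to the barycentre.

-15400

Fe is in group 8, so Fe³⁺ is d⁵ (8 − 3 = 5).
Δₒ > P, so pairing is preferred: the ground state is low-spin.
That gives t₂g⁵ eg⁰.
Orbital CFSE = -2.0Δₒ = -2.0 × 26500 = -53000 cm⁻¹.
Excess pairs vs high-spin: 2 − 0 = 2; pairing cost = +37600 cm⁻¹.
Net CFSE = -53000 + 37600 = -15400 cm⁻¹.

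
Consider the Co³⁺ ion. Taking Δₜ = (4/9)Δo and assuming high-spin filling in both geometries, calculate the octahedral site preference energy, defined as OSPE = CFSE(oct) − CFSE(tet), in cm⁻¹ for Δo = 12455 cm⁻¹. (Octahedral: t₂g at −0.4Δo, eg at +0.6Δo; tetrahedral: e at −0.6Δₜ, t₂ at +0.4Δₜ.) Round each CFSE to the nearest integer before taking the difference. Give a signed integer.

Co³⁺: group 9, so d-count = 9 − 3 = 6.
Octahedral (high-spin): t2g^4 e_g^2, CFSE = 4(−0.4) + 2(+0.6) = -0.4Δo = -0.4 × 12455 = -4982 cm⁻¹.
In a tetrahedral site the filling is e^3 t2^3: CFSE(tet) = -0.6Δₜ = -0.6 × (4/9)(12455) = -3321 cm⁻¹.
OSPE = -4982 − (-3321) = -1661 cm⁻¹.

-1661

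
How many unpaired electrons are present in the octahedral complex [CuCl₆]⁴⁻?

Each Cl⁻ contributes -1; 6 × (-1) = -6. With overall charge -4, Cu is in the +2 oxidation state.
Cu sits in group 11; removing 2 electrons leaves Cu²⁺ with 11 − 2 = 9 d electrons.
Configuration: t2g^6 e_g^3, giving 1 unpaired electron.

1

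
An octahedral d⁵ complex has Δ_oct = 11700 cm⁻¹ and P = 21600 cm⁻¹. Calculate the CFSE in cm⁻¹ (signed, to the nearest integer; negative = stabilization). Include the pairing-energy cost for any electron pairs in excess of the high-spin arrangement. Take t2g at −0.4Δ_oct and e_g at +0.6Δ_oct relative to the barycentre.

Δ_oct < P, so pairing is avoided: the ground state is high-spin.
Configuration: t2g^3 e_g^2.
Orbital CFSE = 0.0Δ_oct = 0.0 × 11700 = 0 cm⁻¹.
High-spin has no excess pairs, so no pairing correction applies.

0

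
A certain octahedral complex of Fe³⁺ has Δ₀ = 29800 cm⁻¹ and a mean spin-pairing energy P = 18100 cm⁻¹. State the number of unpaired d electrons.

1

Fe sits in group 8; removing 3 electrons leaves Fe³⁺ with 8 − 3 = 5 d electrons.
Δ₀ > P, so pairing is preferred: the ground state is low-spin.
That gives t₂g⁵ eg⁰.
Unpaired electrons: 1.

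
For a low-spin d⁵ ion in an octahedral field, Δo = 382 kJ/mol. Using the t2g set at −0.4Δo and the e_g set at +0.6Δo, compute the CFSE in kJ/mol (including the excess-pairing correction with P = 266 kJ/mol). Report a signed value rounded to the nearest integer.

The d⁵ electrons fill as t2g^5 e_g^0.
CFSE(orbital) = 5×(-0.4Δo) + 0×(0.6Δo) = -2.0Δo; with Δo = 382 kJ/mol that is -764 kJ/mol.
High-spin d⁵ would be t2g^3 e_g^2 with 0 pairs; low-spin has 2, so 2 excess pairs cost +2P = +532 kJ/mol.
Net CFSE = -764 + 532 = -232 kJ/mol.

-232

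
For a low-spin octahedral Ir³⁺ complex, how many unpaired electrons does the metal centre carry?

0

Ir sits in group 9; removing 3 electrons leaves Ir³⁺ with 9 − 3 = 6 d electrons.
Configuration: t2g^6 e_g^0, giving 0 unpaired electrons.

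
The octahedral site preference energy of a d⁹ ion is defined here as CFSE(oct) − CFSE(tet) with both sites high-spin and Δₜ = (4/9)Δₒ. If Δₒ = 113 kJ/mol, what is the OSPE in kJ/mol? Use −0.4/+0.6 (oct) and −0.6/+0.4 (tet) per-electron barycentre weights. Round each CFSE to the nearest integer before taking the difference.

-48

Octahedral high-spin t₂g⁶ eg³: CFSE = -0.6 × 113 = -68 kJ/mol.
Tetrahedral: e⁴ t₂⁵, CFSE = 4(−0.6) + 5(+0.4) = -0.4Δₜ = -0.4 × (4/9) × 113 = -20 kJ/mol.
OSPE = CFSE(oct) − CFSE(tet) = -68 − (-20) = -48 kJ/mol.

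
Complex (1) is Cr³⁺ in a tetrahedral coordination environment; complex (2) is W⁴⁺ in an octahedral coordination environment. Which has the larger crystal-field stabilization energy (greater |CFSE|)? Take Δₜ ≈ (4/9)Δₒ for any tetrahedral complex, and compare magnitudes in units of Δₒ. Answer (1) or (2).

(1): Cr³⁺: group 6, so d-count = 6 − 3 = 3; Tetrahedral splitting is small, so the complex is high-spin; e^2 t2^1, CFSE = -0.8Δₜ ≈ -0.36Δₒ.
(2): W sits in group 6; removing 4 electrons leaves W⁴⁺ with 6 − 4 = 2 d electrons; t₂g² eg⁰, CFSE = -0.8Δₒ.
So (2) has the larger |CFSE|.

(2)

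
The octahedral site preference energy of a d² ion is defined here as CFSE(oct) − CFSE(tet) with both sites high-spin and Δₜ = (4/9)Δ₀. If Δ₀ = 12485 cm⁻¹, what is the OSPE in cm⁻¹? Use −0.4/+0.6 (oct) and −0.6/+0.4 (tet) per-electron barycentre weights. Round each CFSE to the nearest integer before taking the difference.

-3329

In an octahedral site d² (HS) is t₂g² eg⁰, giving CFSE(oct) = -0.8Δ₀ = -9988 cm⁻¹.
In a tetrahedral site the filling is e² t₂⁰: CFSE(tet) = -1.2Δₜ = -1.2 × (4/9)(12485) = -6659 cm⁻¹.
OSPE = -9988 − (-6659) = -3329 cm⁻¹.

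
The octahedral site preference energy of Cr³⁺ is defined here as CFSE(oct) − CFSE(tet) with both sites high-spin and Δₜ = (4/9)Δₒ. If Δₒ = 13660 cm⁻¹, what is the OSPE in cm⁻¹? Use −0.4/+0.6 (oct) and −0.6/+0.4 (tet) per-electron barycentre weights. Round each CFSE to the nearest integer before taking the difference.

-11535

Cr is in group 6, so Cr³⁺ is d³ (6 − 3 = 3).
In an octahedral site d³ (HS) is t₂g³ eg⁰, giving CFSE(oct) = -1.2Δₒ = -16392 cm⁻¹.
Tetrahedral: e² t₂¹, CFSE = 2(−0.6) + 1(+0.4) = -0.8Δₜ = -0.8 × (4/9) × 13660 = -4857 cm⁻¹.
OSPE = CFSE(oct) − CFSE(tet) = -16392 − (-4857) = -11535 cm⁻¹.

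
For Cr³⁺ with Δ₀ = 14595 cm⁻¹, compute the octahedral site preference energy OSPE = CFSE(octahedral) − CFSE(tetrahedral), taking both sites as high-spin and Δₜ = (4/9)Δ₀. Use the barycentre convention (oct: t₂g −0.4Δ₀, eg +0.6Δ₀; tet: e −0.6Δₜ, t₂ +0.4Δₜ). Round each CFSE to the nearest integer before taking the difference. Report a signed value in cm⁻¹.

-12325

Cr sits in group 6; removing 3 electrons leaves Cr³⁺ with 6 − 3 = 3 d electrons.
Octahedral (high-spin): t₂g³ eg⁰, CFSE = 3(−0.4) + 0(+0.6) = -1.2Δ₀ = -1.2 × 14595 = -17514 cm⁻¹.
In a tetrahedral site the filling is e² t₂¹: CFSE(tet) = -0.8Δₜ = -0.8 × (4/9)(14595) = -5189 cm⁻¹.
Subtracting, OSPE = -17514 − (-5189) = -12325 cm⁻¹.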